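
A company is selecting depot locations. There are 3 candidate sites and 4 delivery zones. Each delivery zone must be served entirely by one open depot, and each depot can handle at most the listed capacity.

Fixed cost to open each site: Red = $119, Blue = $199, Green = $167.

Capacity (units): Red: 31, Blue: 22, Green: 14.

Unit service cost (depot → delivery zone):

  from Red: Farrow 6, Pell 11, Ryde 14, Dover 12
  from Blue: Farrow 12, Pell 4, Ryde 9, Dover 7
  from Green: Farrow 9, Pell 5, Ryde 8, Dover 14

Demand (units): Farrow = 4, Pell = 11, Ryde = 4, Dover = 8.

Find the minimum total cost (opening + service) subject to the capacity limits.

Minimum total cost: 416

Open {Red}: Farrow→Red 6·4=24, Pell→Red 11·11=121, Ryde→Red 14·4=56, Dover→Red 12·8=96.
Loads: Red carries 27/31. Service 297; fixed 119; total 416.
Next best feasible plan costs 498.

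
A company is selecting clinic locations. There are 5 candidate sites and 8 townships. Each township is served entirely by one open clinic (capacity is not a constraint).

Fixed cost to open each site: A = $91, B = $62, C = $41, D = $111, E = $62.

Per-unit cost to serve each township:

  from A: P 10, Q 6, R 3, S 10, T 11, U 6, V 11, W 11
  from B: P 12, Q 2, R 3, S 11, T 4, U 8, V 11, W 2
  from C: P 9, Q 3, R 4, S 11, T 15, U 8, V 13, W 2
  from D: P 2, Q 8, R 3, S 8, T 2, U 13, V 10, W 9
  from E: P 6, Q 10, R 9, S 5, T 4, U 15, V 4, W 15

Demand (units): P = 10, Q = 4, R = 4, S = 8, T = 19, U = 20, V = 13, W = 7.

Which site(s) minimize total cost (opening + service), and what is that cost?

For any fixed open set, each township goes to its cheapest open site; total = fixed + service.
{C, E}: P→E 6·10=60, Q→C 3·4=12, R→C 4·4=16, S→E 5·8=40, T→E 4·19=76, U→C 8·20=160, V→E 4·13=52, W→C 2·7=14. Service 430; fixed 103; total 533.
{B, E}: service 422 + fixed 124 = 546
{C, D, E}: service 348 + fixed 214 = 562
{A, B, C, D, E}: P→D 2·10=20, Q→B 2·4=8, R→A 3·4=12, S→E 5·8=40, T→D 2·19=38, U→A 6·20=120, V→E 4·13=52, W→B 2·7=14. Service 304; fixed 367; total 671.
No other subset beats 533.

Open C and E; minimum total cost 533.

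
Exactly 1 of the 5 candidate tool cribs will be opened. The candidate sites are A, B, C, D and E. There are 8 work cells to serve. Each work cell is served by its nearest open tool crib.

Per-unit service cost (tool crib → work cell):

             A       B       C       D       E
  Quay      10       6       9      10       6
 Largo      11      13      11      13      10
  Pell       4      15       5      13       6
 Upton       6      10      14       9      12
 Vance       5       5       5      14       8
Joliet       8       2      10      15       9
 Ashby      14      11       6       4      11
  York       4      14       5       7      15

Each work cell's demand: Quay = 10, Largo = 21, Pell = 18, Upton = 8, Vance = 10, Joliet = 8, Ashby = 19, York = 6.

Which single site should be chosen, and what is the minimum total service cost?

Choose C only; total service cost 797.

With exactly 1 open, each work cell uses its cheapest among the chosen.
{C}: Quay→C 9·10=90, Largo→C 11·21=231, Pell→C 5·18=90, Upton→C 14·8=112, Vance→C 5·10=50, Joliet→C 10·8=80, Ashby→C 6·19=114, York→C 5·6=30. Service cost 797.
{A}: service cost 855
{E}: service cost 925
Among all 5 size-1 choices, {C} is lowest.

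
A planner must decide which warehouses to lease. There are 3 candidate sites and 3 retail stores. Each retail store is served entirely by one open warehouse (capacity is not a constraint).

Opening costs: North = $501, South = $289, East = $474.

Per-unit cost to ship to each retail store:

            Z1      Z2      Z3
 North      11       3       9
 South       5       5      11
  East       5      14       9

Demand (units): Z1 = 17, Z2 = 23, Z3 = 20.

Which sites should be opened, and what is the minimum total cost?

For any fixed open set, each retail store goes to its cheapest open site; total = fixed + service.
{South}: Z1→South 5·17=85, Z2→South 5·23=115, Z3→South 11·20=220. Service 420; fixed 289; total 709.
{North}: service 436 + fixed 501 = 937
{East}: Z1→East 5·17=85, Z2→East 14·23=322, Z3→East 9·20=180. Service 587; fixed 474; total 1061.
{North, South, East}: service 334 + fixed 1264 = 1598
(All 7 nonempty subsets were checked; South only is lowest.)

Open South only; minimum total cost 709.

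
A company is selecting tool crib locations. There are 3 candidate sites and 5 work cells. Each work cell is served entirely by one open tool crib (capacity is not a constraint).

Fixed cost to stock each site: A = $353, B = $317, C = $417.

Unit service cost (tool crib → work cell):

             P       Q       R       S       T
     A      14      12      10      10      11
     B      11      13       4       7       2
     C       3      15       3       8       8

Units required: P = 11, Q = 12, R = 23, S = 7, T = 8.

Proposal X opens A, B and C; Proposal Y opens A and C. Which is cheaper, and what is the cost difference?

Proposal X: {A, B, C}: P→C 3·11=33, Q→A 12·12=144, R→C 3·23=69, S→B 7·7=49, T→B 2·8=16. Service 311; fixed 1087; total 1398.
Proposal Y: {A, C}: P→C 3·11=33, Q→A 12·12=144, R→C 3·23=69, S→C 8·7=56, T→C 8·8=64. Service 366; fixed 770; total 1136.
Difference: |1398 − 1136| = 262.

Proposal Y is cheaper by 262.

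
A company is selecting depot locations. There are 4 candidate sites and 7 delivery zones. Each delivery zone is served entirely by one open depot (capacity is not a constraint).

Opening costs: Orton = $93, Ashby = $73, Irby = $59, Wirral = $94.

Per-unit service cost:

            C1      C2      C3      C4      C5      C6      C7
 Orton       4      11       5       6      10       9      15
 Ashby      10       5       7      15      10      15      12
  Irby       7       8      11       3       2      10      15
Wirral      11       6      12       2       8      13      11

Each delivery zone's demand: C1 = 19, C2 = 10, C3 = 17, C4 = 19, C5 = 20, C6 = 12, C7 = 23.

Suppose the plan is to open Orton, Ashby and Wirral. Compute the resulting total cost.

Total cost: 1030

Each delivery zone is assigned to its cheapest site among the open ones.
{Orton, Ashby, Wirral}: C1→Orton 4·19=76, C2→Ashby 5·10=50, C3→Orton 5·17=85, C4→Wirral 2·19=38, C5→Wirral 8·20=160, C6→Orton 9·12=108, C7→Wirral 11·23=253. Service 770; fixed 260; total 1030.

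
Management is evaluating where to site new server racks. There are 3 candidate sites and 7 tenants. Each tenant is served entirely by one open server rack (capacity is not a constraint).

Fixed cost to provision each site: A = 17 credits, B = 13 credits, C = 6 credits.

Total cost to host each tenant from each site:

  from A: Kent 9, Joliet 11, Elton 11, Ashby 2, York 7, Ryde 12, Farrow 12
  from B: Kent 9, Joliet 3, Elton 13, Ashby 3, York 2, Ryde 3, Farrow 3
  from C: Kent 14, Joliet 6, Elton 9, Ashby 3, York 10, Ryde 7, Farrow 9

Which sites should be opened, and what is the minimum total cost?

Open B only; minimum total cost 49.

For any fixed open set, each tenant goes to its cheapest open site; total = fixed + service.
{B}: Kent→B 9, Joliet→B 3, Elton→B 13, Ashby→B 3, York→B 2, Ryde→B 3, Farrow→B 3. Service 36; fixed 13; total 49.
{B, C}: Kent→B 9, Joliet→B 3, Elton→C 9, Ashby→B 3, York→B 2, Ryde→B 3, Farrow→B 3. Service 32; fixed 19; total 51.
{A, B}: Kent→A 9, Joliet→B 3, Elton→A 11, Ashby→A 2, York→B 2, Ryde→B 3, Farrow→B 3. Service 33; fixed 30; total 63.
{A, B, C}: service 31 + fixed 36 = 67
No other subset beats 49.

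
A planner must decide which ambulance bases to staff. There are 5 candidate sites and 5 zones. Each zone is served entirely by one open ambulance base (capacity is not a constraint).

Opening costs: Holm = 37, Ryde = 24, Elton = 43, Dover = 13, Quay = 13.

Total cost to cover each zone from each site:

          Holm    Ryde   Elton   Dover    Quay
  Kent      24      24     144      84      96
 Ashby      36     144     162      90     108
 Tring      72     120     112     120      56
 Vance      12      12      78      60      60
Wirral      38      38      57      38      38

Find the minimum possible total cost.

Minimum total cost: 216

For any fixed open set, each zone goes to its cheapest open site; total = fixed + service.
{Holm, Quay}: Kent→Holm 24, Ashby→Holm 36, Tring→Quay 56, Vance→Holm 12, Wirral→Holm 38. Service 166; fixed 50; total 216.
{Holm}: service 182 + fixed 37 = 219
{Holm, Dover, Quay}: service 166 + fixed 63 = 229
{Holm, Ryde, Elton, Dover, Quay}: service 166 + fixed 130 = 296
No other subset beats 216.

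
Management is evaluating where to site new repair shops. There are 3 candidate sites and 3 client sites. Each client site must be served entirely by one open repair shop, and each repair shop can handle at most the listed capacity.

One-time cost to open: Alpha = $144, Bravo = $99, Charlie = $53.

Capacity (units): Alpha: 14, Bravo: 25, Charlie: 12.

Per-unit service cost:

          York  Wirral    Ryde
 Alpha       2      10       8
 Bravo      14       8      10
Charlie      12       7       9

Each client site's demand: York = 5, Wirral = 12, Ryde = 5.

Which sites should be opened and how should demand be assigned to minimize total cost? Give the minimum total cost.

Open {Bravo}: York→Bravo 14·5=70, Wirral→Bravo 8·12=96, Ryde→Bravo 10·5=50.
Loads: Bravo carries 22/25. Service 216; fixed 99; total 315.
Next best feasible plan costs 331.

Minimum total cost: 315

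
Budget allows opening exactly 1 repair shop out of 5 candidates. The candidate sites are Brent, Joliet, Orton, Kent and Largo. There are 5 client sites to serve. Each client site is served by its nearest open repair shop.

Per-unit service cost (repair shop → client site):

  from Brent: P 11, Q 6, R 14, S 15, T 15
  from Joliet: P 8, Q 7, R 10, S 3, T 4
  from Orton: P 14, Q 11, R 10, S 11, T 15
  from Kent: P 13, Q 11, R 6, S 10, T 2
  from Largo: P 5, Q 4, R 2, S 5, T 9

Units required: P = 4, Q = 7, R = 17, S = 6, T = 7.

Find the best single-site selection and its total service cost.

With exactly 1 open, each client site uses its cheapest among the chosen.
{Largo}: P→Largo 5·4=20, Q→Largo 4·7=28, R→Largo 2·17=34, S→Largo 5·6=30, T→Largo 9·7=63. Service cost 175.
{Joliet}: service cost 297
{Kent}: service cost 305
Among all 5 size-1 choices, {Largo} is lowest.

Choose Largo only; total service cost 175.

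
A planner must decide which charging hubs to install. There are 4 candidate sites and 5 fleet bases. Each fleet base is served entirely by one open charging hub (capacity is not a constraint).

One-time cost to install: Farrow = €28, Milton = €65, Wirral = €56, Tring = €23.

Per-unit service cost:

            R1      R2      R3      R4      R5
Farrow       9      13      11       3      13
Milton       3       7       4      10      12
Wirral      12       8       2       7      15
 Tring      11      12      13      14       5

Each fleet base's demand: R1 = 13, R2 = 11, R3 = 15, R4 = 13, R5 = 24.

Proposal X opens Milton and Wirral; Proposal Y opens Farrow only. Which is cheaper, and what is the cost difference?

Proposal X: {Milton, Wirral}: R1→Milton 3·13=39, R2→Milton 7·11=77, R3→Wirral 2·15=30, R4→Wirral 7·13=91, R5→Milton 12·24=288. Service 525; fixed 121; total 646.
Proposal Y: {Farrow}: R1→Farrow 9·13=117, R2→Farrow 13·11=143, R3→Farrow 11·15=165, R4→Farrow 3·13=39, R5→Farrow 13·24=312. Service 776; fixed 28; total 804.
Difference: |646 − 804| = 158.

Proposal X is cheaper by 158.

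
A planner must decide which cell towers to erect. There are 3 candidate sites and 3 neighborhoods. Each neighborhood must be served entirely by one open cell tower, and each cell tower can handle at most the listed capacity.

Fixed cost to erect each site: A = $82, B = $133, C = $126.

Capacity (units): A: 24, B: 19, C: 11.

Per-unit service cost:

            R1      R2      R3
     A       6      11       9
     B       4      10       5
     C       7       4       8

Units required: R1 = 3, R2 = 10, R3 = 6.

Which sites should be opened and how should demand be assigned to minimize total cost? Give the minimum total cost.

Minimum total cost: 264

Open {A}: R1→A 6·3=18, R2→A 11·10=110, R3→A 9·6=54.
Loads: A carries 19/24. Service 182; fixed 82; total 264.
Next best feasible plan costs 275.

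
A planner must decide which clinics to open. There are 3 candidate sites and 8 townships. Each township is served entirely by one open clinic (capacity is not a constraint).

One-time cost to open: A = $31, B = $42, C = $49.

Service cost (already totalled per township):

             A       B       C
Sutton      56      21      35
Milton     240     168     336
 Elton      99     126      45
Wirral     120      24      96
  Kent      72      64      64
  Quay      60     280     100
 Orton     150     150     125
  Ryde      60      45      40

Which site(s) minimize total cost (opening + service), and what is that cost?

Open A, B and C; minimum total cost 669.

For any fixed open set, each township goes to its cheapest open site; total = fixed + service.
{A, B, C}: Sutton→B 21, Milton→B 168, Elton→C 45, Wirral→B 24, Kent→B 64, Quay→A 60, Orton→C 125, Ryde→C 40. Service 547; fixed 122; total 669.
{B, C}: service 587 + fixed 91 = 678
{A, B}: service 631 + fixed 73 = 704
{A}: service 857 + fixed 31 = 888
No other subset beats 669.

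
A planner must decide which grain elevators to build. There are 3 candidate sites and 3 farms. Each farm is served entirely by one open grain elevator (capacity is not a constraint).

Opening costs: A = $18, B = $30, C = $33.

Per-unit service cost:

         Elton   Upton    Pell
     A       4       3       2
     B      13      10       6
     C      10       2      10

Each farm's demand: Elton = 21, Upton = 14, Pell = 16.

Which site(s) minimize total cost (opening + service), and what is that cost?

Open A only; minimum total cost 176.

For any fixed open set, each farm goes to its cheapest open site; total = fixed + service.
{A}: Elton→A 4·21=84, Upton→A 3·14=42, Pell→A 2·16=32. Service 158; fixed 18; total 176.
{A, C}: Elton→A 4·21=84, Upton→C 2·14=28, Pell→A 2·16=32. Service 144; fixed 51; total 195.
{A, B}: Elton→A 4·21=84, Upton→A 3·14=42, Pell→A 2·16=32. Service 158; fixed 48; total 206.
{A, B, C}: Elton→A 4·21=84, Upton→C 2·14=28, Pell→A 2·16=32. Service 144; fixed 81; total 225.
No other subset beats 176.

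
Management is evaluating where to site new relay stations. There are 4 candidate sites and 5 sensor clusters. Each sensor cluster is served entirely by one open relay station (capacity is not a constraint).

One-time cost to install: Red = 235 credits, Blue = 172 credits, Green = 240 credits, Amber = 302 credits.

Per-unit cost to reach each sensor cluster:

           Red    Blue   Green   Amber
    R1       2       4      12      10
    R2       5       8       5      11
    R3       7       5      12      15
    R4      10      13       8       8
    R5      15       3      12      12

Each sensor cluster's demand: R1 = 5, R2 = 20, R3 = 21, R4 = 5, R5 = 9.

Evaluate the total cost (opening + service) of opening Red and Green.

Total cost: 880

Each sensor cluster is assigned to its cheapest site among the open ones.
{Red, Green}: R1→Red 2·5=10, R2→Red 5·20=100, R3→Red 7·21=147, R4→Green 8·5=40, R5→Green 12·9=108. Service 405; fixed 475; total 880.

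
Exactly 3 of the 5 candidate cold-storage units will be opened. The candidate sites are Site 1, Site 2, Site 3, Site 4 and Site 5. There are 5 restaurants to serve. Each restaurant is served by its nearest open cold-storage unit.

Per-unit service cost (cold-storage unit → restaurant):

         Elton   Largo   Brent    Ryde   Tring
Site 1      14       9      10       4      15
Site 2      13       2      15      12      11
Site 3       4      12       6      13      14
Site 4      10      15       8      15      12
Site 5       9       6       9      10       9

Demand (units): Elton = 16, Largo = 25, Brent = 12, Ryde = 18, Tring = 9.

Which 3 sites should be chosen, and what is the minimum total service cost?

Choose Site 1, Site 2 and Site 3; total service cost 357.

With exactly 3 open, each restaurant uses its cheapest among the chosen.
{Site 1, Site 2, Site 3}: Elton→Site 3 4·16=64, Largo→Site 2 2·25=50, Brent→Site 3 6·12=72, Ryde→Site 1 4·18=72, Tring→Site 2 11·9=99. Service cost 357.
{Site 1, Site 3, Site 5}: service cost 439
{Site 2, Site 3, Site 5}: service cost 447
Among all 10 size-3 choices, {Site 1, Site 2, Site 3} is lowest.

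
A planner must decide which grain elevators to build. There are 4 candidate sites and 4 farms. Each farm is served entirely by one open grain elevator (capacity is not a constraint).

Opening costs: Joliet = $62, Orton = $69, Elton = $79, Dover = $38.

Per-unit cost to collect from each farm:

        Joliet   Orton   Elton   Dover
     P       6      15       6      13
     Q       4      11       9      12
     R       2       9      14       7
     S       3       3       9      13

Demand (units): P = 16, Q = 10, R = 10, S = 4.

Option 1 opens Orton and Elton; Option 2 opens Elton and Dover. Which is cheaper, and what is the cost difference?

Option 2 is cheaper by 27.

Option 1: {Orton, Elton}: P→Elton 6·16=96, Q→Elton 9·10=90, R→Orton 9·10=90, S→Orton 3·4=12. Service 288; fixed 148; total 436.
Option 2: {Elton, Dover}: P→Elton 6·16=96, Q→Elton 9·10=90, R→Dover 7·10=70, S→Elton 9·4=36. Service 292; fixed 117; total 409.
Difference: |436 − 409| = 27.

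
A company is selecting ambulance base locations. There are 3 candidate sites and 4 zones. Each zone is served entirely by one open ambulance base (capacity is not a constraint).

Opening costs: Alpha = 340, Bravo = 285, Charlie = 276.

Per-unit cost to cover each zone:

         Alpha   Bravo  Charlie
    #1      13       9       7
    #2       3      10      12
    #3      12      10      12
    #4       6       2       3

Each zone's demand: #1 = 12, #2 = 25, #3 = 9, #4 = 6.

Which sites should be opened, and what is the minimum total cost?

Open Alpha only; minimum total cost 715.

For any fixed open set, each zone goes to its cheapest open site; total = fixed + service.
{Alpha}: #1→Alpha 13·12=156, #2→Alpha 3·25=75, #3→Alpha 12·9=108, #4→Alpha 6·6=36. Service 375; fixed 340; total 715.
{Bravo}: service 460 + fixed 285 = 745
{Charlie}: #1→Charlie 7·12=84, #2→Charlie 12·25=300, #3→Charlie 12·9=108, #4→Charlie 3·6=18. Service 510; fixed 276; total 786.
{Alpha, Bravo, Charlie}: service 261 + fixed 901 = 1162
(All 7 nonempty subsets were checked; Alpha only is lowest.)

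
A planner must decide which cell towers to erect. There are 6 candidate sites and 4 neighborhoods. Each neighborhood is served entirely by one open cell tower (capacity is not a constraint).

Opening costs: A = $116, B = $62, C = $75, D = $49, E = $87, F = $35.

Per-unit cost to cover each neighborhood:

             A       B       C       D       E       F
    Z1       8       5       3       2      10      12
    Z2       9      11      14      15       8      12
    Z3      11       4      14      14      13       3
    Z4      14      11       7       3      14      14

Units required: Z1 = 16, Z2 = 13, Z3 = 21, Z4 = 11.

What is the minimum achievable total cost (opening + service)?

For any fixed open set, each neighborhood goes to its cheapest open site; total = fixed + service.
{D, F}: Z1→D 2·16=32, Z2→F 12·13=156, Z3→F 3·21=63, Z4→D 3·11=33. Service 284; fixed 84; total 368.
{B, D}: service 292 + fixed 111 = 403
{D, E, F}: Z1→D 2·16=32, Z2→E 8·13=104, Z3→F 3·21=63, Z4→D 3·11=33. Service 232; fixed 171; total 403.
{A, B, C, D, E, F}: service 232 + fixed 424 = 656
No other subset beats 368.

Minimum total cost: 368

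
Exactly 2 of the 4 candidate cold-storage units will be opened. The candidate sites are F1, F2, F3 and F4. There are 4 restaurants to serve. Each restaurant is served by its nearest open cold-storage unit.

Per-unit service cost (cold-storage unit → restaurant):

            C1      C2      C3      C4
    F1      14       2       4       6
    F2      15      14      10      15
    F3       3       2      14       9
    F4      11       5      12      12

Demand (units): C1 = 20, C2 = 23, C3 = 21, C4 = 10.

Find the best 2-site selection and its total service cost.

Choose F1 and F3; total service cost 250.

With exactly 2 open, each restaurant uses its cheapest among the chosen.
{F1, F3}: C1→F3 3·20=60, C2→F1 2·23=46, C3→F1 4·21=84, C4→F1 6·10=60. Service cost 250.
{F2, F3}: service cost 406
{F1, F4}: service cost 410
Among all 6 size-2 choices, {F1, F3} is lowest.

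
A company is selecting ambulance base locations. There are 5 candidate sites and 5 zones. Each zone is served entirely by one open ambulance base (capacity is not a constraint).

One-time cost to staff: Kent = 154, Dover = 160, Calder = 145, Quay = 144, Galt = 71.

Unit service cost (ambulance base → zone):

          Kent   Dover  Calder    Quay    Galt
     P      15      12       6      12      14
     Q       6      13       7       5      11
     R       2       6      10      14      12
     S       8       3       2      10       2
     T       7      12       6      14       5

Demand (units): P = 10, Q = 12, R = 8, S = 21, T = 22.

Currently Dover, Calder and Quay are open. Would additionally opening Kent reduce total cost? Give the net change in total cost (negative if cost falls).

Current service cost with {Dover, Calder, Quay}: 342.
Adding Kent: each zone re-picks its cheapest; new service cost 310, saving 32.
Extra fixed cost: 154. Net change = 154 − 32 = 122.
(Totals: 791 → 913.)

No — net change +122 (cost rises by 122).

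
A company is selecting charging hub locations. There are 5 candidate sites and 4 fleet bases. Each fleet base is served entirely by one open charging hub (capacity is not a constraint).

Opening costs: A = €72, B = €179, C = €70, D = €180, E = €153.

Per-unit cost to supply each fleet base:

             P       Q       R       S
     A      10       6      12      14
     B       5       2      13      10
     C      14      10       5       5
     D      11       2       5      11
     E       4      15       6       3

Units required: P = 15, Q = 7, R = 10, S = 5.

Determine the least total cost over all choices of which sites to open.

For any fixed open set, each fleet base goes to its cheapest open site; total = fixed + service.
{E}: P→E 4·15=60, Q→E 15·7=105, R→E 6·10=60, S→E 3·5=15. Service 240; fixed 153; total 393.
{A, E}: service 177 + fixed 225 = 402
{A, C}: P→A 10·15=150, Q→A 6·7=42, R→C 5·10=50, S→C 5·5=25. Service 267; fixed 142; total 409.
{A, B, C, D, E}: service 139 + fixed 654 = 793
No other subset beats 393.

Minimum total cost: 393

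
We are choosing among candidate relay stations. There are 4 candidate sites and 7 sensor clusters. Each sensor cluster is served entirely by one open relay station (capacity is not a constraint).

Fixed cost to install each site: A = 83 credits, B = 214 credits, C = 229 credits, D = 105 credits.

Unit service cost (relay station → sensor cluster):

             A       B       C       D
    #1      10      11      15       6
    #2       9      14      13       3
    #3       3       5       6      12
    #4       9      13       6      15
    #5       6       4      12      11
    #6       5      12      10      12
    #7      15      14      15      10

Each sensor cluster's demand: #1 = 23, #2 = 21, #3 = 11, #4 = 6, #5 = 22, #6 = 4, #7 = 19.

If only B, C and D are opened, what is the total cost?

Total cost: 1158

Each sensor cluster is assigned to its cheapest site among the open ones.
{B, C, D}: #1→D 6·23=138, #2→D 3·21=63, #3→B 5·11=55, #4→C 6·6=36, #5→B 4·22=88, #6→C 10·4=40, #7→D 10·19=190. Service 610; fixed 548; total 1158.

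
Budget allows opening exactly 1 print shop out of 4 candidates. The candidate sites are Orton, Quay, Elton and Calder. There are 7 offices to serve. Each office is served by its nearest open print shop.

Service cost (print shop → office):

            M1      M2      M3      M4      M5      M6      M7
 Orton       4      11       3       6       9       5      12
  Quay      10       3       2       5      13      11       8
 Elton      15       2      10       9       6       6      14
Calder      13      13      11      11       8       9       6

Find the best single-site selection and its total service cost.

With exactly 1 open, each office uses its cheapest among the chosen.
{Orton}: M1→Orton 4, M2→Orton 11, M3→Orton 3, M4→Orton 6, M5→Orton 9, M6→Orton 5, M7→Orton 12. Service cost 50.
{Quay}: service cost 52
{Elton}: service cost 62
Among all 4 size-1 choices, {Orton} is lowest.

Choose Orton only; total service cost 50.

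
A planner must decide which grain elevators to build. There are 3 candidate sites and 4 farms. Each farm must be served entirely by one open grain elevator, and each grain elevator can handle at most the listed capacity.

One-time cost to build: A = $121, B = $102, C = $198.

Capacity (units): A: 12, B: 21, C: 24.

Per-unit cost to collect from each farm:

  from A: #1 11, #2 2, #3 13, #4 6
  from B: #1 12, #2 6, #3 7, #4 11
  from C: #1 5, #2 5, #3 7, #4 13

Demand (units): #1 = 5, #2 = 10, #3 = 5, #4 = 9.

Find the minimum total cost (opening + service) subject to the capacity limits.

Open {A, B}: #1→B 12·5=60, #2→B 6·10=60, #3→B 7·5=35, #4→A 6·9=54.
Loads: A carries 9/12, B carries 20/21. Service 209; fixed 223; total 432.
Next best feasible plan costs 437.

Minimum total cost: 432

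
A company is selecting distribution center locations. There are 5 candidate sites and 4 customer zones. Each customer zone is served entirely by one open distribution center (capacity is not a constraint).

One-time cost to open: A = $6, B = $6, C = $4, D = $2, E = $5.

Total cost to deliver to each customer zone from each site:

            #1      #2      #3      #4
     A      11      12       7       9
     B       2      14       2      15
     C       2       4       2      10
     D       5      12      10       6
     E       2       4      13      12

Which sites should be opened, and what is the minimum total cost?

Open C and D; minimum total cost 20.

For any fixed open set, each customer zone goes to its cheapest open site; total = fixed + service.
{C, D}: #1→C 2, #2→C 4, #3→C 2, #4→D 6. Service 14; fixed 6; total 20.
{C}: #1→C 2, #2→C 4, #3→C 2, #4→C 10. Service 18; fixed 4; total 22.
{C, D, E}: service 14 + fixed 11 = 25
{A, B, C, D, E}: service 14 + fixed 23 = 37
No other subset beats 20.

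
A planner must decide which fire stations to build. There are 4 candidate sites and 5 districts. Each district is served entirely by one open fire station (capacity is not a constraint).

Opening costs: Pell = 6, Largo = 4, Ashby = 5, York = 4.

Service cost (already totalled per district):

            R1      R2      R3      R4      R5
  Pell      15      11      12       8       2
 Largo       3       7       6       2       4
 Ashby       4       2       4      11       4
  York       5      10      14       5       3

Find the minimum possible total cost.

Minimum total cost: 24

For any fixed open set, each district goes to its cheapest open site; total = fixed + service.
{Largo, Ashby}: R1→Largo 3, R2→Ashby 2, R3→Ashby 4, R4→Largo 2, R5→Largo 4. Service 15; fixed 9; total 24.
{Largo}: R1→Largo 3, R2→Largo 7, R3→Largo 6, R4→Largo 2, R5→Largo 4. Service 22; fixed 4; total 26.
{Largo, Ashby, York}: R1→Largo 3, R2→Ashby 2, R3→Ashby 4, R4→Largo 2, R5→York 3. Service 14; fixed 13; total 27.
{Pell, Largo, Ashby, York}: service 13 + fixed 19 = 32
No other subset beats 24.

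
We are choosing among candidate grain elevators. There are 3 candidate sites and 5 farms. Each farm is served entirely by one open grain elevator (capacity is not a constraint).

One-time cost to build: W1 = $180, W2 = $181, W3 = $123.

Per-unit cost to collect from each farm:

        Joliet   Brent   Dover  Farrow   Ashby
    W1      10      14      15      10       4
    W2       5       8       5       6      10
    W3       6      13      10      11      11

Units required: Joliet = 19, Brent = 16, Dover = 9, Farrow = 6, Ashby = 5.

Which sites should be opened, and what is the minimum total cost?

For any fixed open set, each farm goes to its cheapest open site; total = fixed + service.
{W2}: Joliet→W2 5·19=95, Brent→W2 8·16=128, Dover→W2 5·9=45, Farrow→W2 6·6=36, Ashby→W2 10·5=50. Service 354; fixed 181; total 535.
{W3}: service 533 + fixed 123 = 656
{W2, W3}: service 354 + fixed 304 = 658
{W1, W2, W3}: Joliet→W2 5·19=95, Brent→W2 8·16=128, Dover→W2 5·9=45, Farrow→W2 6·6=36, Ashby→W1 4·5=20. Service 324; fixed 484; total 808.
No other subset beats 535.

Open W2 only; minimum total cost 535.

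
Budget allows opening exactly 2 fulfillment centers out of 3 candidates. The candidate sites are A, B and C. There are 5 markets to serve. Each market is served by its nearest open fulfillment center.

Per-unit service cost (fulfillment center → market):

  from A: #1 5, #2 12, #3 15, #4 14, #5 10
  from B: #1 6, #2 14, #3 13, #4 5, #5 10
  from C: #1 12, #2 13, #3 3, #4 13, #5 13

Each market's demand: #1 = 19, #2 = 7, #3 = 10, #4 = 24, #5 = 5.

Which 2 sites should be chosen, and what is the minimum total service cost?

Choose B and C; total service cost 405.

With exactly 2 open, each market uses its cheapest among the chosen.
{B, C}: #1→B 6·19=114, #2→C 13·7=91, #3→C 3·10=30, #4→B 5·24=120, #5→B 10·5=50. Service cost 405.
{A, B}: service cost 479
{A, C}: service cost 571
Among all 3 size-2 choices, {B, C} is lowest.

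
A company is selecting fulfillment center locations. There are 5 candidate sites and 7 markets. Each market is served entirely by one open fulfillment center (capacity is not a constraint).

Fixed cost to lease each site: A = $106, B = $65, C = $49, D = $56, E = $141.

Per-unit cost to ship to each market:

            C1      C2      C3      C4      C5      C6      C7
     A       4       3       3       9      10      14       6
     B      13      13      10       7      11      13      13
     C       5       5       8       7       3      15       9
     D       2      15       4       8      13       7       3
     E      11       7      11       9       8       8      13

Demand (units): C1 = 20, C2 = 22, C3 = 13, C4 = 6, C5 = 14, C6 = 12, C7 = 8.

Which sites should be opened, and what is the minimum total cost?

For any fixed open set, each market goes to its cheapest open site; total = fixed + service.
{C, D}: C1→D 2·20=40, C2→C 5·22=110, C3→D 4·13=52, C4→C 7·6=42, C5→C 3·14=42, C6→D 7·12=84, C7→D 3·8=24. Service 394; fixed 105; total 499.
{A, C, D}: service 337 + fixed 211 = 548
{B, C, D}: service 394 + fixed 170 = 564
{A, B, C, D, E}: C1→D 2·20=40, C2→A 3·22=66, C3→A 3·13=39, C4→B 7·6=42, C5→C 3·14=42, C6→D 7·12=84, C7→D 3·8=24. Service 337; fixed 417; total 754.
No other subset beats 499.

Open C and D; minimum total cost 499.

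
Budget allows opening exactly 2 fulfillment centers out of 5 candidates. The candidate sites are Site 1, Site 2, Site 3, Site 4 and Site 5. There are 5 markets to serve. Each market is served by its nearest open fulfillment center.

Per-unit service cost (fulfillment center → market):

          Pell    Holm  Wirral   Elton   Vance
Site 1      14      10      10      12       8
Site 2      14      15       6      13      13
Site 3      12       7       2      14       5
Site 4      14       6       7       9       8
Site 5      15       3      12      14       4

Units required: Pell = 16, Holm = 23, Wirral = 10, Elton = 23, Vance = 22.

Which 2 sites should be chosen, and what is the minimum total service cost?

Choose Site 4 and Site 5; total service cost 658.

With exactly 2 open, each market uses its cheapest among the chosen.
{Site 4, Site 5}: Pell→Site 4 14·16=224, Holm→Site 5 3·23=69, Wirral→Site 4 7·10=70, Elton→Site 4 9·23=207, Vance→Site 5 4·22=88. Service cost 658.
{Site 3, Site 4}: service cost 667
{Site 3, Site 5}: service cost 691
Among all 10 size-2 choices, {Site 4, Site 5} is lowest.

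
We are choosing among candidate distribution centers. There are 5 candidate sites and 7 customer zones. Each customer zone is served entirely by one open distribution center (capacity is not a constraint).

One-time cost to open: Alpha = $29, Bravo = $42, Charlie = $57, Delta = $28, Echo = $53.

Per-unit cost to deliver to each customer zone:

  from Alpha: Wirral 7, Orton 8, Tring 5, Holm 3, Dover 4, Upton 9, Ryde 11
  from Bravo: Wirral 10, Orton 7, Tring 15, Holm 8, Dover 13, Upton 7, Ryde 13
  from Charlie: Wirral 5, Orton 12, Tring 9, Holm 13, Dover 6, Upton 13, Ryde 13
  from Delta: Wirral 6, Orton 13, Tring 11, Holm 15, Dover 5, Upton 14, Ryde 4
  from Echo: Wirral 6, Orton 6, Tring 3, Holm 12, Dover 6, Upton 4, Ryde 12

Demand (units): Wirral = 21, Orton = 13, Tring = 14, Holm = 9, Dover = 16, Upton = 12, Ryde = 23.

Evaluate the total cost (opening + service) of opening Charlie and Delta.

Total cost: 917

Each customer zone is assigned to its cheapest site among the open ones.
{Charlie, Delta}: Wirral→Charlie 5·21=105, Orton→Charlie 12·13=156, Tring→Charlie 9·14=126, Holm→Charlie 13·9=117, Dover→Delta 5·16=80, Upton→Charlie 13·12=156, Ryde→Delta 4·23=92. Service 832; fixed 85; total 917.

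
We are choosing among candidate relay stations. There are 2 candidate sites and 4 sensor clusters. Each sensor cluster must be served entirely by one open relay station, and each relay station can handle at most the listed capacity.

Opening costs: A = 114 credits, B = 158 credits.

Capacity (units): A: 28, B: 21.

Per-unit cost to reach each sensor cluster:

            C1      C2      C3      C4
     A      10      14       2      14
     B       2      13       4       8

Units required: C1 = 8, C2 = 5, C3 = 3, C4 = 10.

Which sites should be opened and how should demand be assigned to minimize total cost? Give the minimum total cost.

Open {A}: C1→A 10·8=80, C2→A 14·5=70, C3→A 2·3=6, C4→A 14·10=140.
Loads: A carries 26/28. Service 296; fixed 114; total 410.
Next best feasible plan costs 444.

Minimum total cost: 410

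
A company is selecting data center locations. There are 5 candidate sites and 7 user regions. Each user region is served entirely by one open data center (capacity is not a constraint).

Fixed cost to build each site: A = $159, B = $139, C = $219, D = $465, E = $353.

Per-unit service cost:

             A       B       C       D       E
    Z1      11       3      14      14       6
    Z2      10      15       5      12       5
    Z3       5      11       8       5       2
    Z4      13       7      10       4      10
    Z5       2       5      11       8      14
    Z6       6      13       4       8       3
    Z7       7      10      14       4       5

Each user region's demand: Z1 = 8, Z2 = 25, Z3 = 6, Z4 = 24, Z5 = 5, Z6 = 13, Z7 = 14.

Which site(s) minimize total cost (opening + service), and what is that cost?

Open B and C; minimum total cost 940.

For any fixed open set, each user region goes to its cheapest open site; total = fixed + service.
{B, C}: Z1→B 3·8=24, Z2→C 5·25=125, Z3→C 8·6=48, Z4→B 7·24=168, Z5→B 5·5=25, Z6→C 4·13=52, Z7→B 10·14=140. Service 582; fixed 358; total 940.
{B, E}: service 463 + fixed 492 = 955
{A, B}: service 658 + fixed 298 = 956
{A, B, C, D, E}: service 362 + fixed 1335 = 1697
No other subset beats 940.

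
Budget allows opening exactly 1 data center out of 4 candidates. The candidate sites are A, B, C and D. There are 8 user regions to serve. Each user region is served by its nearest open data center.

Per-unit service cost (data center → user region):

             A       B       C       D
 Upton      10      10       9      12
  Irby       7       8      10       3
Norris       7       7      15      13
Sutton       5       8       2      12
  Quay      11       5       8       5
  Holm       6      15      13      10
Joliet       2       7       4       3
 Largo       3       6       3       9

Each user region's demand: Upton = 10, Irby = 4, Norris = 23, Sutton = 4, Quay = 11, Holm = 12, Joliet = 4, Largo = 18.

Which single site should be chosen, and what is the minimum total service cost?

With exactly 1 open, each user region uses its cheapest among the chosen.
{A}: Upton→A 10·10=100, Irby→A 7·4=28, Norris→A 7·23=161, Sutton→A 5·4=20, Quay→A 11·11=121, Holm→A 6·12=72, Joliet→A 2·4=8, Largo→A 3·18=54. Service cost 564.
{B}: service cost 696
{C}: service cost 797
Among all 4 size-1 choices, {A} is lowest.

Choose A only; total service cost 564.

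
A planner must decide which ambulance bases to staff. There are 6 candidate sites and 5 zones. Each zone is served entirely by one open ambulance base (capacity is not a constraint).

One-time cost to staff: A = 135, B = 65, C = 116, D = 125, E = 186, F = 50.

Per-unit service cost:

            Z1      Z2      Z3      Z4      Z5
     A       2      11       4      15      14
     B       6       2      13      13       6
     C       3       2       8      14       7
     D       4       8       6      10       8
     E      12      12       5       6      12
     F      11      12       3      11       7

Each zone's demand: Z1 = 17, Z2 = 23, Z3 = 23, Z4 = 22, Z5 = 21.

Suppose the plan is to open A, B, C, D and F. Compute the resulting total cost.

Each zone is assigned to its cheapest site among the open ones.
{A, B, C, D, F}: Z1→A 2·17=34, Z2→B 2·23=46, Z3→F 3·23=69, Z4→D 10·22=220, Z5→B 6·21=126. Service 495; fixed 491; total 986.

Total cost: 986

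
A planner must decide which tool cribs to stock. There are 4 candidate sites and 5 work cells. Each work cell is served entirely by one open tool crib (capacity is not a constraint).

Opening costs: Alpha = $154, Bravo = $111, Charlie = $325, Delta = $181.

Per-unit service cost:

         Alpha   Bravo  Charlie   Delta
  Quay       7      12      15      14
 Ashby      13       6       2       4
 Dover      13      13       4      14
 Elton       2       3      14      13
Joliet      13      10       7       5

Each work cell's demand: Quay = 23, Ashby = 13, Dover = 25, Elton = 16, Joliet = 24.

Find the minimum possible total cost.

For any fixed open set, each work cell goes to its cheapest open site; total = fixed + service.
{Alpha, Charlie}: Quay→Alpha 7·23=161, Ashby→Charlie 2·13=26, Dover→Charlie 4·25=100, Elton→Alpha 2·16=32, Joliet→Charlie 7·24=168. Service 487; fixed 479; total 966.
{Alpha, Delta}: service 690 + fixed 335 = 1025
{Bravo, Charlie}: service 618 + fixed 436 = 1054
{Alpha, Bravo, Charlie, Delta}: service 439 + fixed 771 = 1210
No other subset beats 966.

Minimum total cost: 966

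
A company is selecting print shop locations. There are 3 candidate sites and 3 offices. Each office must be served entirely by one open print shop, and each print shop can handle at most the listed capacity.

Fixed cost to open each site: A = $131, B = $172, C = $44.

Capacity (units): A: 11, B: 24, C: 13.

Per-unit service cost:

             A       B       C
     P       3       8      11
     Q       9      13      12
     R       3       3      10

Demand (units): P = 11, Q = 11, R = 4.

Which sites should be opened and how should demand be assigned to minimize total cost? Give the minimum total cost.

Open {B, C}: P→B 8·11=88, Q→C 12·11=132, R→B 3·4=12.
Loads: B carries 15/24, C carries 11/13. Service 232; fixed 216; total 448.
Next best feasible plan costs 487.

Minimum total cost: 448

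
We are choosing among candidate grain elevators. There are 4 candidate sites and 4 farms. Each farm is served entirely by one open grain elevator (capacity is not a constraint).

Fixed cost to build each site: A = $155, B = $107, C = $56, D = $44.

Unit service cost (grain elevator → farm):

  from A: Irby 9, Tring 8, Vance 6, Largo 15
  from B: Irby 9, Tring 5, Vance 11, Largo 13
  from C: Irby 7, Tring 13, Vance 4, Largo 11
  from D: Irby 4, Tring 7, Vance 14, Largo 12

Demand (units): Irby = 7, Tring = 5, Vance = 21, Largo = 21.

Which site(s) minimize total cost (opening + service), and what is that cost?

Open C and D; minimum total cost 478.

For any fixed open set, each farm goes to its cheapest open site; total = fixed + service.
{C, D}: Irby→D 4·7=28, Tring→D 7·5=35, Vance→C 4·21=84, Largo→C 11·21=231. Service 378; fixed 100; total 478.
{C}: service 429 + fixed 56 = 485
{B, C}: Irby→C 7·7=49, Tring→B 5·5=25, Vance→C 4·21=84, Largo→C 11·21=231. Service 389; fixed 163; total 552.
{A, B, C, D}: Irby→D 4·7=28, Tring→B 5·5=25, Vance→C 4·21=84, Largo→C 11·21=231. Service 368; fixed 362; total 730.
(All 15 nonempty subsets were checked; C and D is lowest.)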